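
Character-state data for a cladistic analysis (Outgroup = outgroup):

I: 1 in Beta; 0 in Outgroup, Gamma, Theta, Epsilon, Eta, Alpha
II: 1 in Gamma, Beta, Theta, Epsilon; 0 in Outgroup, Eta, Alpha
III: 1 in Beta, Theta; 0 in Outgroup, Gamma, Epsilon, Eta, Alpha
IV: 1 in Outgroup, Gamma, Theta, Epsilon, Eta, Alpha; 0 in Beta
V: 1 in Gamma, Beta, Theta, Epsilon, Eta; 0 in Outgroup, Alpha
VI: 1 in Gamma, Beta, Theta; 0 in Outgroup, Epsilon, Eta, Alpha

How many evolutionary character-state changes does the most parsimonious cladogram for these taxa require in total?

Character polarity is set by the outgroup: the derived state is whichever differs from the outgroup's state, so for IV the derived state is '0', and for the remaining characters it is '1'.
I: derived state '1' in Beta only — an autapomorphy, so it tells us nothing about relationships among taxa.
II (derived state '1') is shared by Beta, Epsilon, Gamma, and Theta — a synapomorphy uniting that clade.
Only Beta and Theta show the derived state '1' for III, supporting them as a clade.
IV: derived state '0' in Beta only — an autapomorphy, so it tells us nothing about relationships among taxa.
V (derived state '1') is shared by Beta, Epsilon, Eta, Gamma, and Theta — a synapomorphy uniting that clade.
VI (derived state '1') is shared by Beta, Gamma, and Theta — a synapomorphy uniting that clade.
Most parsimonious ingroup topology: ((((Gamma,(Beta,Theta)),Epsilon),Eta),Alpha).
Changes per character on this tree: I: 1; II: 1; III: 1; IV: 1; V: 1; VI: 1.
Total = 6.

6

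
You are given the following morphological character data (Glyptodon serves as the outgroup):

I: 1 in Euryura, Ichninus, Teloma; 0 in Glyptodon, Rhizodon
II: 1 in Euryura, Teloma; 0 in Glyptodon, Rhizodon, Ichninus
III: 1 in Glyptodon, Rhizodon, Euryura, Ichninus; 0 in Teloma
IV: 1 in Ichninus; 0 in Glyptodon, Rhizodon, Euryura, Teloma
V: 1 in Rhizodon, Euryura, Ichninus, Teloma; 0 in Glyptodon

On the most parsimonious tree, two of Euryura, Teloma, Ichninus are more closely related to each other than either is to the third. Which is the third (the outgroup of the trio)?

Ichninus

Character polarity is set by the outgroup: the derived state is whichever differs from the outgroup's state, so for III the derived state is '0', and for the remaining characters it is '1'.
I: derived state '1' in Euryura, Ichninus, and Teloma only — synapomorphy for {Euryura, Ichninus, Teloma}.
II: derived state '1' in Euryura and Teloma only — synapomorphy for {Euryura, Teloma}.
III: derived state '0' in Teloma only — an autapomorphy, so it tells us nothing about relationships among taxa.
IV (derived state '1') is unique to Ichninus (autapomorphy; uninformative for grouping).
V (derived state '1') is shared by all ingroup taxa — unites the whole ingroup.
Most parsimonious ingroup topology: (Rhizodon,((Euryura,Teloma),Ichninus)).
Teloma and Euryura share a more recent common ancestor with each other than either does with Ichninus, so Ichninus is the least closely related of the three.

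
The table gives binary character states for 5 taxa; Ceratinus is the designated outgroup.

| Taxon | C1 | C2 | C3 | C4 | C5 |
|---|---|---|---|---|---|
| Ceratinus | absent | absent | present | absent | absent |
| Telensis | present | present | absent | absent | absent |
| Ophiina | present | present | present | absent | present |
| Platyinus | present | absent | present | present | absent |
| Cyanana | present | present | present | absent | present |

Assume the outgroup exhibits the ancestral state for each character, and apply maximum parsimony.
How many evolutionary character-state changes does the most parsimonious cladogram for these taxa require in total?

5

Character polarity is set by the outgroup: the derived state is whichever differs from the outgroup's state, so for C3 the derived state is 'absent', and for the remaining characters it is 'present'.
C1 (derived state 'present') is shared by all ingroup taxa — unites the whole ingroup.
C2: derived state 'present' in Cyanana, Ophiina, and Telensis only — synapomorphy for {Cyanana, Ophiina, Telensis}.
C3 (derived state 'absent') is unique to Telensis (autapomorphy; uninformative for grouping).
C4 (derived state 'present') is unique to Platyinus (autapomorphy; uninformative for grouping).
C5 (derived state 'present') is shared by Cyanana and Ophiina — a synapomorphy uniting that clade.
Most parsimonious ingroup topology: ((Telensis,(Ophiina,Cyanana)),Platyinus).
Changes per character on this tree: C1: 1; C2: 1; C3: 1; C4: 1; C5: 1.
Total = 5.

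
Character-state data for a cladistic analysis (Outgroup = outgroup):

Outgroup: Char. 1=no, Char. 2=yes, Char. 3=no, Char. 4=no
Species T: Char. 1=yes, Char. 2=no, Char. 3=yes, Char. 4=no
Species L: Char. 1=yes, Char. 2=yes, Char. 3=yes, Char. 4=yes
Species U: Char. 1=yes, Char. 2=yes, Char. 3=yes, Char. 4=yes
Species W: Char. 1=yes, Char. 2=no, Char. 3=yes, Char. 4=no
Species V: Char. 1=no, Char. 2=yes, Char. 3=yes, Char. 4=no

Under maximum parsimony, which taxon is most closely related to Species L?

Species U

Character polarity is set by the outgroup: the derived state is whichever differs from the outgroup's state, so for Char. 2 the derived state is 'no', and for the remaining characters it is 'yes'.
Char. 1 (derived state 'yes') is shared by Species L, Species T, Species U, and Species W — a synapomorphy uniting that clade.
Char. 2 (derived state 'no') is shared by Species T and Species W — a synapomorphy uniting that clade.
Char. 3 (derived state 'yes') is shared by all ingroup taxa — unites the whole ingroup.
Char. 4 (derived state 'yes') is shared by Species L and Species U — a synapomorphy uniting that clade.
Most parsimonious ingroup topology: (((Species T,Species W),(Species L,Species U)),Species V).
Species L and Species U form a cherry on this tree, so they are sister taxa.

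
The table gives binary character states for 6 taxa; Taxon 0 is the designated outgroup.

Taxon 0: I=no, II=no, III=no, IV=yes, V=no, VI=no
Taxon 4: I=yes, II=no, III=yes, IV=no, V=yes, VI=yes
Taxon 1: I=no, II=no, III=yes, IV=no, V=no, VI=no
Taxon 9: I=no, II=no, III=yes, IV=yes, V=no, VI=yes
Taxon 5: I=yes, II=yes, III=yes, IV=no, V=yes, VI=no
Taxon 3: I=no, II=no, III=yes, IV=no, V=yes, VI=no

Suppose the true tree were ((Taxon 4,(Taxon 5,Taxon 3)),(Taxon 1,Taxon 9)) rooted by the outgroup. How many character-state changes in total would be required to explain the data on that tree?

9

Map each character onto ((Taxon 4,(Taxon 5,Taxon 3)),(Taxon 1,Taxon 9)) (rooted by Taxon 0) and count the minimum state changes it requires (Fitch parsimony):
I: 2; II: 1; III: 1; IV: 2; V: 1; VI: 2.
Total tree length = 9.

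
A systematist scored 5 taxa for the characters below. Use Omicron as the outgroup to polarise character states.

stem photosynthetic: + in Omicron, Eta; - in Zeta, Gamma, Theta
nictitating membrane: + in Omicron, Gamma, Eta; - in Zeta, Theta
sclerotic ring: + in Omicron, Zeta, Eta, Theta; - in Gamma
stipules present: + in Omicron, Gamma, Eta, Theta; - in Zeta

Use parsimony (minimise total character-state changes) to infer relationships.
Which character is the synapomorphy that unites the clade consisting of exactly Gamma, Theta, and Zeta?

stem photosynthetic

The outgroup has state '+' for every character, so '-' is the derived state throughout.
stem photosynthetic: derived state '-' in Gamma, Theta, and Zeta only — synapomorphy for {Gamma, Theta, Zeta}.
Only Theta and Zeta show the derived state '-' for nictitating membrane, supporting them as a clade.
sclerotic ring (derived state '-') is unique to Gamma (autapomorphy; uninformative for grouping).
stipules present: derived state '-' in Zeta only — an autapomorphy, so it tells us nothing about relationships among taxa.
Most parsimonious ingroup topology: (((Zeta,Theta),Gamma),Eta).
The clade {Gamma, Theta, Zeta} is supported by stem photosynthetic: its derived state '-' occurs in exactly those taxa and in no other taxon (including the outgroup).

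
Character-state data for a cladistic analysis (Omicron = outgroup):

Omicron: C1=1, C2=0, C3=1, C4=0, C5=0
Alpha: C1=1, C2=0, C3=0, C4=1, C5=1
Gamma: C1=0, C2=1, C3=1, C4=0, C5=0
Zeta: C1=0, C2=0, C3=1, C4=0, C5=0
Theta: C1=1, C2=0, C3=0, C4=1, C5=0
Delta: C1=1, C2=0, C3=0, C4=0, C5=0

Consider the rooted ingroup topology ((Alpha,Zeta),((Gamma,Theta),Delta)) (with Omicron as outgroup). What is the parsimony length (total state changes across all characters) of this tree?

9

Map each character onto ((Alpha,Zeta),((Gamma,Theta),Delta)) (rooted by Omicron) and count the minimum state changes it requires (Fitch parsimony):
C1: 2; C2: 1; C3: 3; C4: 2; C5: 1.
Total tree length = 9.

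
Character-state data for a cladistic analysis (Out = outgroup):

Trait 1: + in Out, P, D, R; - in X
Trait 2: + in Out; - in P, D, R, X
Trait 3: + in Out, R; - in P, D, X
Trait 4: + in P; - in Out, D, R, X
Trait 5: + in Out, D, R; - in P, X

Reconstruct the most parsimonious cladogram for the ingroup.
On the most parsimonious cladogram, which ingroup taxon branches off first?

R

Character polarity is set by the outgroup: the derived state is whichever differs from the outgroup's state, so for Trait 1, Trait 2, Trait 3, Trait 5 the derived state is '-', and for the remaining characters it is '+'.
Trait 1: derived state '-' in X only — an autapomorphy, so it tells us nothing about relationships among taxa.
Trait 2 (derived state '-') is shared by all ingroup taxa — unites the whole ingroup.
Only D, P, and X show the derived state '-' for Trait 3, supporting them as a clade.
Trait 4 (derived state '+') is unique to P (autapomorphy; uninformative for grouping).
Trait 5 (derived state '-') is shared by P and X — a synapomorphy uniting that clade.
Most parsimonious ingroup topology: (((P,X),D),R).
R is sister to the clade containing all other ingroup taxa, so it is the earliest-diverging (most basal) ingroup lineage.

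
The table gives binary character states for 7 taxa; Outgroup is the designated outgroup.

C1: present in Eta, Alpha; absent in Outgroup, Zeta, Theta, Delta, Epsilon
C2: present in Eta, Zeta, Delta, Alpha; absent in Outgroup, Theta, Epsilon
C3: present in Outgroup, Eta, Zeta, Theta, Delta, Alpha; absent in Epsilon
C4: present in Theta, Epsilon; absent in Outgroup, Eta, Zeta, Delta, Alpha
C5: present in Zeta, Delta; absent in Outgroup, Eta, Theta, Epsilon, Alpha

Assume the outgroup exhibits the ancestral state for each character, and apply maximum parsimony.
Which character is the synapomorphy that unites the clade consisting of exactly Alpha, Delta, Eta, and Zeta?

Character polarity is set by the outgroup: the derived state is whichever differs from the outgroup's state, so for C3 the derived state is 'absent', and for the remaining characters it is 'present'.
C1 (derived state 'present') is shared by Alpha and Eta — a synapomorphy uniting that clade.
C2: derived state 'present' in Alpha, Delta, Eta, and Zeta only — synapomorphy for {Alpha, Delta, Eta, Zeta}.
C3: derived state 'absent' in Epsilon only — an autapomorphy, so it tells us nothing about relationships among taxa.
C4: derived state 'present' in Epsilon and Theta only — synapomorphy for {Epsilon, Theta}.
C5 (derived state 'present') is shared by Delta and Zeta — a synapomorphy uniting that clade.
Most parsimonious ingroup topology: (((Eta,Alpha),(Zeta,Delta)),(Theta,Epsilon)).
The clade {Alpha, Delta, Eta, Zeta} is supported by C2: its derived state 'present' occurs in exactly those taxa and in no other taxon (including the outgroup).

C2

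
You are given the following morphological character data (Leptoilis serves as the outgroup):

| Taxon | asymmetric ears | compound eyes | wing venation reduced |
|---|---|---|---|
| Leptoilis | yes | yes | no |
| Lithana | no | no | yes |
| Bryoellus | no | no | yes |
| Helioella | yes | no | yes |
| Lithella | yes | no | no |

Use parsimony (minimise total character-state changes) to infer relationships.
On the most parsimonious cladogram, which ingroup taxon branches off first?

Character polarity is set by the outgroup: the derived state is whichever differs from the outgroup's state, so for asymmetric ears, compound eyes the derived state is 'no', and for the remaining characters it is 'yes'.
Only Bryoellus and Lithana show the derived state 'no' for asymmetric ears, supporting them as a clade.
All ingroup taxa share the derived state 'no' for compound eyes; it defines the ingroup but does not resolve relationships within it.
wing venation reduced (derived state 'yes') is shared by Bryoellus, Helioella, and Lithana — a synapomorphy uniting that clade.
Most parsimonious ingroup topology: (((Lithana,Bryoellus),Helioella),Lithella).
Lithella is sister to the clade containing all other ingroup taxa, so it is the earliest-diverging (most basal) ingroup lineage.

Lithella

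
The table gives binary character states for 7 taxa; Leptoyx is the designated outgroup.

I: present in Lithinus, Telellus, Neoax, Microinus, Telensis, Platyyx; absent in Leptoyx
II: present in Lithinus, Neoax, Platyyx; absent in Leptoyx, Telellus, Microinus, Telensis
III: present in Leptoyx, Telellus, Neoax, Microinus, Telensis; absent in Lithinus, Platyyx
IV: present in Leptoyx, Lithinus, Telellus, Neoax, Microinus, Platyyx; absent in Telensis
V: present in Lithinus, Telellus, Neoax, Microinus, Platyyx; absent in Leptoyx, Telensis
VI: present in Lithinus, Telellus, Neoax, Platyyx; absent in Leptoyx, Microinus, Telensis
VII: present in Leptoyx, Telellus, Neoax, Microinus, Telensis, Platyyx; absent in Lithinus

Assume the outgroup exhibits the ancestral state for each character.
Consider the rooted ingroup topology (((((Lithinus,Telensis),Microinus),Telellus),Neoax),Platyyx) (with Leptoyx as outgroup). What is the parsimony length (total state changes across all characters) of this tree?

13

Map each character onto (((((Lithinus,Telensis),Microinus),Telellus),Neoax),Platyyx) (rooted by Leptoyx) and count the minimum state changes it requires (Fitch parsimony):
I: 1; II: 3; III: 2; IV: 1; V: 2; VI: 3; VII: 1.
Total tree length = 13.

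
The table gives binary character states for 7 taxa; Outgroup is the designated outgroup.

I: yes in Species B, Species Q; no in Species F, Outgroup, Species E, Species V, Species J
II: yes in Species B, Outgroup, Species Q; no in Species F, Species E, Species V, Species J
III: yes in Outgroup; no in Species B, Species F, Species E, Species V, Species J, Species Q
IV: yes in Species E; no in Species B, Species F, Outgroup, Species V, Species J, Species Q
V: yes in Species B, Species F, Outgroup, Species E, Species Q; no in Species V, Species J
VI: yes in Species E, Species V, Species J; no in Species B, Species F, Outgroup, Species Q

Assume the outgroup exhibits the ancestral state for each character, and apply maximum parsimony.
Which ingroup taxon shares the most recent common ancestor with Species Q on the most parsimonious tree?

Character polarity is set by the outgroup: the derived state is whichever differs from the outgroup's state, so for II, III, V the derived state is 'no', and for the remaining characters it is 'yes'.
Only Species B and Species Q show the derived state 'yes' for I, supporting them as a clade.
II: derived state 'no' in Species E, Species F, Species J, and Species V only — synapomorphy for {Species E, Species F, Species J, Species V}.
All ingroup taxa share the derived state 'no' for III; it defines the ingroup but does not resolve relationships within it.
IV: derived state 'yes' in Species E only — an autapomorphy, so it tells us nothing about relationships among taxa.
V (derived state 'no') is shared by Species J and Species V — a synapomorphy uniting that clade.
VI (derived state 'yes') is shared by Species E, Species J, and Species V — a synapomorphy uniting that clade.
Most parsimonious ingroup topology: ((((Species J,Species V),Species E),Species F),(Species B,Species Q)).
Species Q and Species B form a cherry on this tree, so they are sister taxa.

Species B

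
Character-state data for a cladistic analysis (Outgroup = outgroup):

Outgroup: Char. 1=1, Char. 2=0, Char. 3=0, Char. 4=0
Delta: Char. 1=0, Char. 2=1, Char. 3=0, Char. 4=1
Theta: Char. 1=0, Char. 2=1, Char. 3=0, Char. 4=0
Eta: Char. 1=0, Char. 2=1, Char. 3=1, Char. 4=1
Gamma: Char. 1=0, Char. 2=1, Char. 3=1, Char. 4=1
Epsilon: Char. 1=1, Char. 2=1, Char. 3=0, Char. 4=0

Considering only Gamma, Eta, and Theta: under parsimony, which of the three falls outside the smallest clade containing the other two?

Theta

Character polarity is set by the outgroup: the derived state is whichever differs from the outgroup's state, so for Char. 1 the derived state is '0', and for the remaining characters it is '1'.
Char. 1: derived state '0' in Delta, Eta, Gamma, and Theta only — synapomorphy for {Delta, Eta, Gamma, Theta}.
All ingroup taxa share the derived state '1' for Char. 2; it defines the ingroup but does not resolve relationships within it.
Char. 3 (derived state '1') is shared by Eta and Gamma — a synapomorphy uniting that clade.
Only Delta, Eta, and Gamma show the derived state '1' for Char. 4, supporting them as a clade.
Most parsimonious ingroup topology: (((Delta,(Eta,Gamma)),Theta),Epsilon).
Eta and Gamma share a more recent common ancestor with each other than either does with Theta, so Theta is the least closely related of the three.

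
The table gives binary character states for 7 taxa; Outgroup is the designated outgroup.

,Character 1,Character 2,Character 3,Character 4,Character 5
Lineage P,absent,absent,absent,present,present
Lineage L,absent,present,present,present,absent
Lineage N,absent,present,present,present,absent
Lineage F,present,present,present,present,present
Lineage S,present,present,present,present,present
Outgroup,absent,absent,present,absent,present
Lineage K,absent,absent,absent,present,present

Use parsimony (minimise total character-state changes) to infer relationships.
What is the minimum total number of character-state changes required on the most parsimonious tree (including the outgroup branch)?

5

Character polarity is set by the outgroup: the derived state is whichever differs from the outgroup's state, so for Character 3, Character 5 the derived state is 'absent', and for the remaining characters it is 'present'.
Character 1 (derived state 'present') is shared by Lineage F and Lineage S — a synapomorphy uniting that clade.
Character 2: derived state 'present' in Lineage F, Lineage L, Lineage N, and Lineage S only — synapomorphy for {Lineage F, Lineage L, Lineage N, Lineage S}.
Character 3: derived state 'absent' in Lineage K and Lineage P only — synapomorphy for {Lineage K, Lineage P}.
Character 4 (derived state 'present') is shared by all ingroup taxa — unites the whole ingroup.
Only Lineage L and Lineage N show the derived state 'absent' for Character 5, supporting them as a clade.
Most parsimonious ingroup topology: (((Lineage N,Lineage L),(Lineage S,Lineage F)),(Lineage K,Lineage P)).
Changes per character on this tree: Character 1: 1; Character 2: 1; Character 3: 1; Character 4: 1; Character 5: 1.
Total = 5.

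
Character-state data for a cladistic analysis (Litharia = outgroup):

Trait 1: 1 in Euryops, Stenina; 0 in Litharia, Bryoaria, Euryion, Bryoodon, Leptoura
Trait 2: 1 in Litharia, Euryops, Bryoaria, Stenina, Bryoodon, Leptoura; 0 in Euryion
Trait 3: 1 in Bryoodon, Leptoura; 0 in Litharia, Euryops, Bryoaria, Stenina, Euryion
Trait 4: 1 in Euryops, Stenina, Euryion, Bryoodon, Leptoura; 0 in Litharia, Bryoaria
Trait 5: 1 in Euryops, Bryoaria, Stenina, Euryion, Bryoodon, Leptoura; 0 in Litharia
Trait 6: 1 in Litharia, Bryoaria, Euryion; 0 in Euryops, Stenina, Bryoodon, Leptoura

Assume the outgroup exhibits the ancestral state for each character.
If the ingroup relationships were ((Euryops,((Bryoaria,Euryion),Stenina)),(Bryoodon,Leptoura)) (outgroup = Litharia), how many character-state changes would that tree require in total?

9

Map each character onto ((Euryops,((Bryoaria,Euryion),Stenina)),(Bryoodon,Leptoura)) (rooted by Litharia) and count the minimum state changes it requires (Fitch parsimony):
Trait 1: 2; Trait 2: 1; Trait 3: 1; Trait 4: 2; Trait 5: 1; Trait 6: 2.
Total tree length = 9.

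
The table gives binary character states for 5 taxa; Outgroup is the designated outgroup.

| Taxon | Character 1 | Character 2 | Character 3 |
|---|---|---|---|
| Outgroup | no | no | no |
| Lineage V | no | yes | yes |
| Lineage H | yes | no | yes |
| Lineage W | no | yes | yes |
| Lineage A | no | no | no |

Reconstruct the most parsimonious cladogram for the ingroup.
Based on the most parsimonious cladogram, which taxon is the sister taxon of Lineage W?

The outgroup has state 'no' for every character, so 'yes' is the derived state throughout.
Character 1: derived state 'yes' in Lineage H only — an autapomorphy, so it tells us nothing about relationships among taxa.
Character 2: derived state 'yes' in Lineage V and Lineage W only — synapomorphy for {Lineage V, Lineage W}.
Character 3: derived state 'yes' in Lineage H, Lineage V, and Lineage W only — synapomorphy for {Lineage H, Lineage V, Lineage W}.
Most parsimonious ingroup topology: (((Lineage V,Lineage W),Lineage H),Lineage A).
Lineage W and Lineage V form a cherry on this tree, so they are sister taxa.

Lineage V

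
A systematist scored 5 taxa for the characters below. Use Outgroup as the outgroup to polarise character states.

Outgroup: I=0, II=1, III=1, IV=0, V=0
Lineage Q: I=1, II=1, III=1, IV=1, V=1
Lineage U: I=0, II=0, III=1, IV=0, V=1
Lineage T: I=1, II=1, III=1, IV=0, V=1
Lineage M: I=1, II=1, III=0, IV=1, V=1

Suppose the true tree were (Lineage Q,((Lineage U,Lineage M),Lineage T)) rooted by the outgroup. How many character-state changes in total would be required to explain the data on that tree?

Map each character onto (Lineage Q,((Lineage U,Lineage M),Lineage T)) (rooted by Outgroup) and count the minimum state changes it requires (Fitch parsimony):
I: 2; II: 1; III: 1; IV: 2; V: 1.
Total tree length = 7.

7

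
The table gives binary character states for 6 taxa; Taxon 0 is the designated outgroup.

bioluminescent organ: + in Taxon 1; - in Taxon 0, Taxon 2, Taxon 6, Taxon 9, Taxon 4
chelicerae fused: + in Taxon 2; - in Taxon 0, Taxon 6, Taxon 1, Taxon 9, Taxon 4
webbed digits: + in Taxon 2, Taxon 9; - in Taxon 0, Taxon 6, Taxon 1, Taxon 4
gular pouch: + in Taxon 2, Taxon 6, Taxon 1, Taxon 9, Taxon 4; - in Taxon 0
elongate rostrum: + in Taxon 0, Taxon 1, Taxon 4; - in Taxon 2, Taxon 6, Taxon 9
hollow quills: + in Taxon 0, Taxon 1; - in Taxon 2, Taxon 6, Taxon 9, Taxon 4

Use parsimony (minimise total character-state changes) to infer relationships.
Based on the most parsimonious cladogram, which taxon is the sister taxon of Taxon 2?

Taxon 9

Character polarity is set by the outgroup: the derived state is whichever differs from the outgroup's state, so for elongate rostrum, hollow quills the derived state is '-', and for the remaining characters it is '+'.
bioluminescent organ (derived state '+') is unique to Taxon 1 (autapomorphy; uninformative for grouping).
chelicerae fused (derived state '+') is unique to Taxon 2 (autapomorphy; uninformative for grouping).
webbed digits: derived state '+' in Taxon 2 and Taxon 9 only — synapomorphy for {Taxon 2, Taxon 9}.
gular pouch (derived state '+') is shared by all ingroup taxa — unites the whole ingroup.
Only Taxon 2, Taxon 6, and Taxon 9 show the derived state '-' for elongate rostrum, supporting them as a clade.
hollow quills (derived state '-') is shared by Taxon 2, Taxon 4, Taxon 6, and Taxon 9 — a synapomorphy uniting that clade.
Most parsimonious ingroup topology: ((((Taxon 2,Taxon 9),Taxon 6),Taxon 4),Taxon 1).
Taxon 2 and Taxon 9 form a cherry on this tree, so they are sister taxa.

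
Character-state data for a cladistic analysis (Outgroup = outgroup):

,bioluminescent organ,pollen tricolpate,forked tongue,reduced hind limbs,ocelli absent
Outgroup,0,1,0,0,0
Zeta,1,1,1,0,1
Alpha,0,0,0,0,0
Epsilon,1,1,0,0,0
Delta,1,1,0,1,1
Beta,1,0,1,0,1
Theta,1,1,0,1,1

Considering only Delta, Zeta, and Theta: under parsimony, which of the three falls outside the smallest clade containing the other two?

Zeta

Character polarity is set by the outgroup: the derived state is whichever differs from the outgroup's state, so for pollen tricolpate the derived state is '0', and for the remaining characters it is '1'.
bioluminescent organ (derived state '1') is shared by Beta, Delta, Epsilon, Theta, and Zeta — a synapomorphy uniting that clade.
pollen tricolpate (state '0') occurs in Alpha and Beta but conflicts with the nesting implied by the other characters — most parsimoniously interpreted as homoplasy.
forked tongue (derived state '1') is shared by Beta and Zeta — a synapomorphy uniting that clade.
Only Delta and Theta show the derived state '1' for reduced hind limbs, supporting them as a clade.
ocelli absent: derived state '1' in Beta, Delta, Theta, and Zeta only — synapomorphy for {Beta, Delta, Theta, Zeta}.
Most parsimonious ingroup topology: ((((Zeta,Beta),(Delta,Theta)),Epsilon),Alpha).
Theta and Delta share a more recent common ancestor with each other than either does with Zeta, so Zeta is the least closely related of the three.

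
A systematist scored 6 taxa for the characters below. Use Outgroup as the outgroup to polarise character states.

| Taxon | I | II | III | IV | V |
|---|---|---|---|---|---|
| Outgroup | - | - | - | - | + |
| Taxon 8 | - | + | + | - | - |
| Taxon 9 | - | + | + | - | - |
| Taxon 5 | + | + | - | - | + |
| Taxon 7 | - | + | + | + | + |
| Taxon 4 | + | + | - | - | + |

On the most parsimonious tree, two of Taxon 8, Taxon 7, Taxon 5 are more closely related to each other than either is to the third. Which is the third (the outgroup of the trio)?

Character polarity is set by the outgroup: the derived state is whichever differs from the outgroup's state, so for V the derived state is '-', and for the remaining characters it is '+'.
I: derived state '+' in Taxon 4 and Taxon 5 only — synapomorphy for {Taxon 4, Taxon 5}.
II (derived state '+') is shared by all ingroup taxa — unites the whole ingroup.
III (derived state '+') is shared by Taxon 7, Taxon 8, and Taxon 9 — a synapomorphy uniting that clade.
IV: derived state '+' in Taxon 7 only — an autapomorphy, so it tells us nothing about relationships among taxa.
V: derived state '-' in Taxon 8 and Taxon 9 only — synapomorphy for {Taxon 8, Taxon 9}.
Most parsimonious ingroup topology: (((Taxon 8,Taxon 9),Taxon 7),(Taxon 5,Taxon 4)).
Taxon 8 and Taxon 7 share a more recent common ancestor with each other than either does with Taxon 5, so Taxon 5 is the least closely related of the three.

Taxon 5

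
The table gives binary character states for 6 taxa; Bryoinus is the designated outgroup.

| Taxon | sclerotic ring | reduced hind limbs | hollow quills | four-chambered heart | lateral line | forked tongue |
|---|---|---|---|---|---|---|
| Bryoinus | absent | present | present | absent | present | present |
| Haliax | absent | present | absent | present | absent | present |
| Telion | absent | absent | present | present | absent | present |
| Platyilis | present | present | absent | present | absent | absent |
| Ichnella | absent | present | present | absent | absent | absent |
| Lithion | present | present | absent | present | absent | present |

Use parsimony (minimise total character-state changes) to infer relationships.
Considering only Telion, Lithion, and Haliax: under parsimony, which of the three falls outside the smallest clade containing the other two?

Character polarity is set by the outgroup: the derived state is whichever differs from the outgroup's state, so for reduced hind limbs, hollow quills, lateral line, forked tongue the derived state is 'absent', and for the remaining characters it is 'present'.
sclerotic ring (derived state 'present') is shared by Lithion and Platyilis — a synapomorphy uniting that clade.
reduced hind limbs: derived state 'absent' in Telion only — an autapomorphy, so it tells us nothing about relationships among taxa.
hollow quills: derived state 'absent' in Haliax, Lithion, and Platyilis only — synapomorphy for {Haliax, Lithion, Platyilis}.
four-chambered heart (derived state 'present') is shared by Haliax, Lithion, Platyilis, and Telion — a synapomorphy uniting that clade.
lateral line (derived state 'absent') is shared by all ingroup taxa — unites the whole ingroup.
forked tongue (state 'absent') occurs in Ichnella and Platyilis but conflicts with the nesting implied by the other characters — most parsimoniously interpreted as homoplasy.
Most parsimonious ingroup topology: (((Haliax,(Platyilis,Lithion)),Telion),Ichnella).
Haliax and Lithion share a more recent common ancestor with each other than either does with Telion, so Telion is the least closely related of the three.

Telion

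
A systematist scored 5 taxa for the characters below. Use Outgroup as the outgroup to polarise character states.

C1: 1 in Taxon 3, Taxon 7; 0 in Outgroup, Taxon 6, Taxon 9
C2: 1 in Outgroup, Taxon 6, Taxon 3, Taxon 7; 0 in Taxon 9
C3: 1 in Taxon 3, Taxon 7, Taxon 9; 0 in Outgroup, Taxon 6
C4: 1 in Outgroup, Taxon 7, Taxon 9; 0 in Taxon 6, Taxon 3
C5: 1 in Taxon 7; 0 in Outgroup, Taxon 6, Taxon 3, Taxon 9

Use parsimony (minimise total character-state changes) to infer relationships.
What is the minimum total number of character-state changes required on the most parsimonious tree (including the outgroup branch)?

6

Character polarity is set by the outgroup: the derived state is whichever differs from the outgroup's state, so for C2, C4 the derived state is '0', and for the remaining characters it is '1'.
C1: derived state '1' in Taxon 3 and Taxon 7 only — synapomorphy for {Taxon 3, Taxon 7}.
C2 (derived state '0') is unique to Taxon 9 (autapomorphy; uninformative for grouping).
C3 (derived state '1') is shared by Taxon 3, Taxon 7, and Taxon 9 — a synapomorphy uniting that clade.
C4 groups Taxon 3 and Taxon 6, which is incompatible with the clades supported by the remaining characters; treating it as convergent (homoplasy) costs fewer steps than any alternative tree.
C5 (derived state '1') is unique to Taxon 7 (autapomorphy; uninformative for grouping).
Most parsimonious ingroup topology: (Taxon 6,((Taxon 3,Taxon 7),Taxon 9)).
Changes per character on this tree: C1: 1; C2: 1; C3: 1; C4: 2; C5: 1.
Total = 6.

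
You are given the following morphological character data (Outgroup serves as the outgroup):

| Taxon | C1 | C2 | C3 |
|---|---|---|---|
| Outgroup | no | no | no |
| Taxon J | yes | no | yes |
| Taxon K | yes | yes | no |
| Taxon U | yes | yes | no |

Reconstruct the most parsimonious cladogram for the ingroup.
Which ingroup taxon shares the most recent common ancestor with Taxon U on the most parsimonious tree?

The outgroup has state 'no' for every character, so 'yes' is the derived state throughout.
All ingroup taxa share the derived state 'yes' for C1; it defines the ingroup but does not resolve relationships within it.
C2 (derived state 'yes') is shared by Taxon K and Taxon U — a synapomorphy uniting that clade.
C3 (derived state 'yes') is unique to Taxon J (autapomorphy; uninformative for grouping).
Most parsimonious ingroup topology: (Taxon J,(Taxon K,Taxon U)).
Taxon U and Taxon K form a cherry on this tree, so they are sister taxa.

Taxon K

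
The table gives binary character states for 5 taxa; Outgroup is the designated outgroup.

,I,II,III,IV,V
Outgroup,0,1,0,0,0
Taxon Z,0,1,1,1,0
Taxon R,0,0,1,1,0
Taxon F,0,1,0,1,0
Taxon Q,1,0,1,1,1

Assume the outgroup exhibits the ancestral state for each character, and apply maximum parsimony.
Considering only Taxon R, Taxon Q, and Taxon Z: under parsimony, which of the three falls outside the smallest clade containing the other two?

Character polarity is set by the outgroup: the derived state is whichever differs from the outgroup's state, so for II the derived state is '0', and for the remaining characters it is '1'.
I (derived state '1') is unique to Taxon Q (autapomorphy; uninformative for grouping).
Only Taxon Q and Taxon R show the derived state '0' for II, supporting them as a clade.
III (derived state '1') is shared by Taxon Q, Taxon R, and Taxon Z — a synapomorphy uniting that clade.
IV (derived state '1') is shared by all ingroup taxa — unites the whole ingroup.
V: derived state '1' in Taxon Q only — an autapomorphy, so it tells us nothing about relationships among taxa.
Most parsimonious ingroup topology: ((Taxon Z,(Taxon R,Taxon Q)),Taxon F).
Taxon R and Taxon Q share a more recent common ancestor with each other than either does with Taxon Z, so Taxon Z is the least closely related of the three.

Taxon Z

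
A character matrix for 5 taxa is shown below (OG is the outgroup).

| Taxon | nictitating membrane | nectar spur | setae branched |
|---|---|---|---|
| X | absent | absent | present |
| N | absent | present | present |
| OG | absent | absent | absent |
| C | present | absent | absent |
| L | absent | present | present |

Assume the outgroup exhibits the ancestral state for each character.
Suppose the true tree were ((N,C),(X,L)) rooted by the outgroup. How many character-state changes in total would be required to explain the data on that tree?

Map each character onto ((N,C),(X,L)) (rooted by OG) and count the minimum state changes it requires (Fitch parsimony):
nictitating membrane: 1; nectar spur: 2; setae branched: 2.
Total tree length = 5.

5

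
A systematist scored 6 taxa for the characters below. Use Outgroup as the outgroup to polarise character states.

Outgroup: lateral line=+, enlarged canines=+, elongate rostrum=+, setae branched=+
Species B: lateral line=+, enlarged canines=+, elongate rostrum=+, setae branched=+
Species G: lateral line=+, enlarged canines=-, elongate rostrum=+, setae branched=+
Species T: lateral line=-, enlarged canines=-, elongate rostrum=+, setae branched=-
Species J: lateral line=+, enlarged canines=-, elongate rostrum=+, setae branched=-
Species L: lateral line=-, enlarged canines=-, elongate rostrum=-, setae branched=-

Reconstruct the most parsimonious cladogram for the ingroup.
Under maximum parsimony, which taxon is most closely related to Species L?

Species T

The outgroup has state '+' for every character, so '-' is the derived state throughout.
lateral line: derived state '-' in Species L and Species T only — synapomorphy for {Species L, Species T}.
enlarged canines (derived state '-') is shared by Species G, Species J, Species L, and Species T — a synapomorphy uniting that clade.
elongate rostrum (derived state '-') is unique to Species L (autapomorphy; uninformative for grouping).
setae branched (derived state '-') is shared by Species J, Species L, and Species T — a synapomorphy uniting that clade.
Most parsimonious ingroup topology: (Species B,(Species G,((Species T,Species L),Species J))).
Species L and Species T form a cherry on this tree, so they are sister taxa.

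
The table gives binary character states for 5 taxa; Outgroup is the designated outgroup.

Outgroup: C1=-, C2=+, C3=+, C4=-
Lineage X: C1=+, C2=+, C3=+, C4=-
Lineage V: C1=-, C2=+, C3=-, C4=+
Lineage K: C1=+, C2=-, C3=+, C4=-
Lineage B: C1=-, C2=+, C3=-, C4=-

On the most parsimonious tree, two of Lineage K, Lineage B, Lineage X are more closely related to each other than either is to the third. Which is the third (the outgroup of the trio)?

Character polarity is set by the outgroup: the derived state is whichever differs from the outgroup's state, so for C2, C3 the derived state is '-', and for the remaining characters it is '+'.
C1: derived state '+' in Lineage K and Lineage X only — synapomorphy for {Lineage K, Lineage X}.
C2: derived state '-' in Lineage K only — an autapomorphy, so it tells us nothing about relationships among taxa.
C3 (derived state '-') is shared by Lineage B and Lineage V — a synapomorphy uniting that clade.
C4 (derived state '+') is unique to Lineage V (autapomorphy; uninformative for grouping).
Most parsimonious ingroup topology: ((Lineage X,Lineage K),(Lineage V,Lineage B)).
Lineage K and Lineage X share a more recent common ancestor with each other than either does with Lineage B, so Lineage B is the least closely related of the three.

Lineage B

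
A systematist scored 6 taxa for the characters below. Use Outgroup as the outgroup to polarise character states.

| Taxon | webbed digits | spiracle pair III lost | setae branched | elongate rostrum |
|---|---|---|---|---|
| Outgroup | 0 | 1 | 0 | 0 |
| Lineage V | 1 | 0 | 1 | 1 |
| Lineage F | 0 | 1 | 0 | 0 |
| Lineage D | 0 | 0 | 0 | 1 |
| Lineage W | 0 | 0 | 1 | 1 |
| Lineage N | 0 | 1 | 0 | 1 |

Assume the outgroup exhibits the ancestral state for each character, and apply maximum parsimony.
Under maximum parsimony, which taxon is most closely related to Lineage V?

Lineage W

Character polarity is set by the outgroup: the derived state is whichever differs from the outgroup's state, so for spiracle pair III lost the derived state is '0', and for the remaining characters it is '1'.
webbed digits: derived state '1' in Lineage V only — an autapomorphy, so it tells us nothing about relationships among taxa.
spiracle pair III lost (derived state '0') is shared by Lineage D, Lineage V, and Lineage W — a synapomorphy uniting that clade.
setae branched (derived state '1') is shared by Lineage V and Lineage W — a synapomorphy uniting that clade.
elongate rostrum: derived state '1' in Lineage D, Lineage N, Lineage V, and Lineage W only — synapomorphy for {Lineage D, Lineage N, Lineage V, Lineage W}.
Most parsimonious ingroup topology: ((((Lineage V,Lineage W),Lineage D),Lineage N),Lineage F).
Lineage V and Lineage W form a cherry on this tree, so they are sister taxa.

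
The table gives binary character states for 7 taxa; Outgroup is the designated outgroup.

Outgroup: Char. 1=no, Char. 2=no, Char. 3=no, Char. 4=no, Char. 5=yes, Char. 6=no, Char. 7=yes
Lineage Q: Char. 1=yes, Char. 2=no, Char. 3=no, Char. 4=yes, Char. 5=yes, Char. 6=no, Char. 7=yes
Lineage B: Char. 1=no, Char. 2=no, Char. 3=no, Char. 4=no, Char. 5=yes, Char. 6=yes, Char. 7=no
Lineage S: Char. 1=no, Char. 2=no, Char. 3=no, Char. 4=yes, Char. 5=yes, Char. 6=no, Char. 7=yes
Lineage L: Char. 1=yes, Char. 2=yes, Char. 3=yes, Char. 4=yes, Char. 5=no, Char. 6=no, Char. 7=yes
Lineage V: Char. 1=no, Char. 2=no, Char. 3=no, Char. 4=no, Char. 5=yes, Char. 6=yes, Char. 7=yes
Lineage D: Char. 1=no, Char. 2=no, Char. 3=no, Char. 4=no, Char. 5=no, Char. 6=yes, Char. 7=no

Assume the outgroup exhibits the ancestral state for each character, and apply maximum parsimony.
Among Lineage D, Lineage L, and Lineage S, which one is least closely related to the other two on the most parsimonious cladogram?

Character polarity is set by the outgroup: the derived state is whichever differs from the outgroup's state, so for Char. 5, Char. 7 the derived state is 'no', and for the remaining characters it is 'yes'.
Only Lineage L and Lineage Q show the derived state 'yes' for Char. 1, supporting them as a clade.
Char. 2: derived state 'yes' in Lineage L only — an autapomorphy, so it tells us nothing about relationships among taxa.
Char. 3 (derived state 'yes') is unique to Lineage L (autapomorphy; uninformative for grouping).
Char. 4: derived state 'yes' in Lineage L, Lineage Q, and Lineage S only — synapomorphy for {Lineage L, Lineage Q, Lineage S}.
Char. 5 (state 'no') occurs in Lineage D and Lineage L but conflicts with the nesting implied by the other characters — most parsimoniously interpreted as homoplasy.
Char. 6 (derived state 'yes') is shared by Lineage B, Lineage D, and Lineage V — a synapomorphy uniting that clade.
Char. 7 (derived state 'no') is shared by Lineage B and Lineage D — a synapomorphy uniting that clade.
Most parsimonious ingroup topology: (((Lineage Q,Lineage L),Lineage S),((Lineage B,Lineage D),Lineage V)).
Lineage L and Lineage S share a more recent common ancestor with each other than either does with Lineage D, so Lineage D is the least closely related of the three.

Lineage D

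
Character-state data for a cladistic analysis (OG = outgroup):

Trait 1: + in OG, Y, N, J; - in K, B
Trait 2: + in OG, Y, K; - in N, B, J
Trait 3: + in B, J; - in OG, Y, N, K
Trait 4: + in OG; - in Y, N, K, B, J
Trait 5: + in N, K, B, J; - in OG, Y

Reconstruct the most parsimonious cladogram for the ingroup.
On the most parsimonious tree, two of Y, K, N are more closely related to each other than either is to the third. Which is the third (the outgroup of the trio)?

Character polarity is set by the outgroup: the derived state is whichever differs from the outgroup's state, so for Trait 1, Trait 2, Trait 4 the derived state is '-', and for the remaining characters it is '+'.
Trait 1 (state '-') occurs in B and K but conflicts with the nesting implied by the other characters — most parsimoniously interpreted as homoplasy.
Only B, J, and N show the derived state '-' for Trait 2, supporting them as a clade.
Only B and J show the derived state '+' for Trait 3, supporting them as a clade.
Trait 4 (derived state '-') is shared by all ingroup taxa — unites the whole ingroup.
Only B, J, K, and N show the derived state '+' for Trait 5, supporting them as a clade.
Most parsimonious ingroup topology: (Y,((N,(B,J)),K)).
N and K share a more recent common ancestor with each other than either does with Y, so Y is the least closely related of the three.

Y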